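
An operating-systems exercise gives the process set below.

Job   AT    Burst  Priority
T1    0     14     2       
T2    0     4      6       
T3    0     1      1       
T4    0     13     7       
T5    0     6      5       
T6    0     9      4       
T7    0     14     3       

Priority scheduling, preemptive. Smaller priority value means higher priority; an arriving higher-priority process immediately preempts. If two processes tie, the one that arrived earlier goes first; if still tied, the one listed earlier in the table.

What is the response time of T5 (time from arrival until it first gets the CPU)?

Timeline: | T3 0-1 | T1 1-15 | T7 15-29 | T6 29-38 | T5 38-44 | T2 44-48 | T4 48-61 |
Completion: T1=15  T2=48  T3=1  T4=61  T5=44  T6=38  T7=29
Turnaround (C−A): T1=15  T2=48  T3=1  T4=61  T5=44  T6=38  T7=29
Response(T5) = first start − arrival = 38 − 0 = 38

38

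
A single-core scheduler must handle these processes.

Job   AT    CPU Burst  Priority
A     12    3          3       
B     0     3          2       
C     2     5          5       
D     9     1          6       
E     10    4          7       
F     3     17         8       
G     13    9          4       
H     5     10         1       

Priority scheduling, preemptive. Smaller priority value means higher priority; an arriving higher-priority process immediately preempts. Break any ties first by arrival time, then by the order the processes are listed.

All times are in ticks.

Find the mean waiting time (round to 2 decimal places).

Schedule: | B 0-3 | C 3-5 | H 5-15 | A 15-18 | G 18-27 | C 27-30 | D 30-31 | E 31-35 | F 35-52 |
Completion: A=18  B=3  C=30  D=31  E=35  F=52  G=27  H=15
Turnaround (C−A): A=6  B=3  C=28  D=22  E=25  F=49  G=14  H=10
Waiting times: A=3, B=0, C=23, D=21, E=21, F=32, G=5, H=0
Average waiting = (3+0+23+21+21+32+5+0) / 8 = 105/8 = 13.13

13.13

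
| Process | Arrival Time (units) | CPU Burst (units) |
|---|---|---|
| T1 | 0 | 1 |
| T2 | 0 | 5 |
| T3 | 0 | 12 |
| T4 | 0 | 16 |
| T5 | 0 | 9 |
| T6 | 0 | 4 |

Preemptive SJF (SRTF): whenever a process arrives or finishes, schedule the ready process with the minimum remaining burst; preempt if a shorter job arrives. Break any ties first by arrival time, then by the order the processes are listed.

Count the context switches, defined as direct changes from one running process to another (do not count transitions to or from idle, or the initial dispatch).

Gantt: | T1 0-1 | T6 1-5 | T2 5-10 | T5 10-19 | T3 19-31 | T4 31-47 |
Completion: T1=1  T2=10  T3=31  T4=47  T5=19  T6=5
Turnaround (C−A): T1=1  T2=10  T3=31  T4=47  T5=19  T6=5

5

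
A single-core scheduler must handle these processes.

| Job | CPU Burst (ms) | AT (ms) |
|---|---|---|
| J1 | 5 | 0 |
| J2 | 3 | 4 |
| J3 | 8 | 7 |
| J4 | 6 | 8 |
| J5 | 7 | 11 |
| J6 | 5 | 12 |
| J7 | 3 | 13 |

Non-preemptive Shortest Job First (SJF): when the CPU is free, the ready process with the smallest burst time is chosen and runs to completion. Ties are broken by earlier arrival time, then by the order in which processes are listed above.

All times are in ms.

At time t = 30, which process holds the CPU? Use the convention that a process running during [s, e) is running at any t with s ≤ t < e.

Timeline: | J1 0-5 | J2 5-8 | J4 8-14 | J7 14-17 | J6 17-22 | J5 22-29 | J3 29-37 |
Completion: J1=5  J2=8  J3=37  J4=14  J5=29  J6=22  J7=17
Turnaround (C−A): J1=5  J2=4  J3=30  J4=6  J5=18  J6=10  J7=4

J3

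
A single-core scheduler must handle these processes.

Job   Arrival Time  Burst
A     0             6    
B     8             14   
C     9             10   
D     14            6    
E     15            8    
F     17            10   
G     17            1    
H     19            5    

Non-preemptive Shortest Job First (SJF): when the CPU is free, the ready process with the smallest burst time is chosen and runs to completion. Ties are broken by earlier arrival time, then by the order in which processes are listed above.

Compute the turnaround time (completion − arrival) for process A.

6

Gantt: | A 0-6 | idle 6-8 | B 8-22 | G 22-23 | H 23-28 | D 28-34 | E 34-42 | C 42-52 | F 52-62 |
Completion: A=6  B=22  C=52  D=34  E=42  F=62  G=23  H=28
Turnaround(A) = completion − arrival = 6 − 0 = 6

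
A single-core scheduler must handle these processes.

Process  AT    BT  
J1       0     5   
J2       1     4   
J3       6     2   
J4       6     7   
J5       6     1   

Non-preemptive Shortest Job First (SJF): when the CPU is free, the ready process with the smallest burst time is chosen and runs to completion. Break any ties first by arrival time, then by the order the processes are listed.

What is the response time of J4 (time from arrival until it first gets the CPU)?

Gantt: | J1 0-5 | J2 5-9 | J5 9-10 | J3 10-12 | J4 12-19 |
Completion: J1=5  J2=9  J3=12  J4=19  J5=10
Turnaround (C−A): J1=5  J2=8  J3=6  J4=13  J5=4
Response(J4) = first start − arrival = 12 − 6 = 6

6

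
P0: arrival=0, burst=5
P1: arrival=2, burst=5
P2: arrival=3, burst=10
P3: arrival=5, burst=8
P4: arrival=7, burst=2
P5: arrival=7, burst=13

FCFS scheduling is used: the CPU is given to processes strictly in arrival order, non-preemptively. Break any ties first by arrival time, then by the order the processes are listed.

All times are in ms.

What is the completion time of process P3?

28

Gantt: | P0 0-5 | P1 5-10 | P2 10-20 | P3 20-28 | P4 28-30 | P5 30-43 |
Completion: P0=5  P1=10  P2=20  P3=28  P4=30  P5=43
Turnaround (C−A): P0=5  P1=8  P2=17  P3=23  P4=23  P5=36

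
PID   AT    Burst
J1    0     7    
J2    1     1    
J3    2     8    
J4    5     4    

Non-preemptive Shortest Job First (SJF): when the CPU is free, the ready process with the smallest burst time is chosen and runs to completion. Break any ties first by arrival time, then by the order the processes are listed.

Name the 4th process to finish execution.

Timeline: | J1 0-7 | J2 7-8 | J4 8-12 | J3 12-20 |
Completion: J1=7  J2=8  J3=20  J4=12
Finish order: J1 → J2 → J4 → J3

J3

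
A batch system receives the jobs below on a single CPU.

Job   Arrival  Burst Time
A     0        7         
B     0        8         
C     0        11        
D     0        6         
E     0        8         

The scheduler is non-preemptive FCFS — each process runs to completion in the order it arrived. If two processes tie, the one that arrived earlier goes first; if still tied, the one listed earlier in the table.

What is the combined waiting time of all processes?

80

Gantt: | A 0-7 | B 7-15 | C 15-26 | D 26-32 | E 32-40 |
Completion: A=7  B=15  C=26  D=32  E=40
Waiting = turnaround − burst: A=0, B=7, C=15, D=26, E=32
Total waiting = 0 + 7 + 15 + 26 + 32 = 80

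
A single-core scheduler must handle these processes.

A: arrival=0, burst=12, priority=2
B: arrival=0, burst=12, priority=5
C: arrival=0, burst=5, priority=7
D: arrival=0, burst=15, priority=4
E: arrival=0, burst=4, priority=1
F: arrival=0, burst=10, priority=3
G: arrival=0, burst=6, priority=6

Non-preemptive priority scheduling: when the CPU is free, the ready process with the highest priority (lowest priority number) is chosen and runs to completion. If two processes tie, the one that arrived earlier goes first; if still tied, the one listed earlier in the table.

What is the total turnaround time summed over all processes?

Timeline: | E 0-4 | A 4-16 | F 16-26 | D 26-41 | B 41-53 | G 53-59 | C 59-64 |
Completion: A=16  B=53  C=64  D=41  E=4  F=26  G=59
Turnaround (C−A): A=16  B=53  C=64  D=41  E=4  F=26  G=59
Turnaround = completion − arrival: A=16, B=53, C=64, D=41, E=4, F=26, G=59
Total turnaround = 16 + 53 + 64 + 41 + 4 + 26 + 59 = 263

263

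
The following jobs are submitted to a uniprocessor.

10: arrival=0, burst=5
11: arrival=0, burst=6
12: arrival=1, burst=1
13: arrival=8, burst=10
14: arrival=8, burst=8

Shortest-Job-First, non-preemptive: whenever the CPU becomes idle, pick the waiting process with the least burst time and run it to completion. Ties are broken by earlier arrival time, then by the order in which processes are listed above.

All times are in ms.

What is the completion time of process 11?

Timeline: | 10 0-5 | 12 5-6 | 11 6-12 | 14 12-20 | 13 20-30 |
Completion: 10=5  11=12  12=6  13=30  14=20

12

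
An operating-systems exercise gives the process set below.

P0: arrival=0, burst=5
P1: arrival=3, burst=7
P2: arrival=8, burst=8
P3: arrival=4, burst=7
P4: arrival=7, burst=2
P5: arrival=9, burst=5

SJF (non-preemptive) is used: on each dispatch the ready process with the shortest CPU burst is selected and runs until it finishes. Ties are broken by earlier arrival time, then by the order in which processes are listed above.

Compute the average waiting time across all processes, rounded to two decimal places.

Timeline: | P0 0-5 | P1 5-12 | P4 12-14 | P5 14-19 | P3 19-26 | P2 26-34 |
Completion: P0=5  P1=12  P2=34  P3=26  P4=14  P5=19
Turnaround (C−A): P0=5  P1=9  P2=26  P3=22  P4=7  P5=10
Waiting times: P0=0, P1=2, P2=18, P3=15, P4=5, P5=5
Average waiting = (0+2+18+15+5+5) / 6 = 45/6 = 7.50

7.50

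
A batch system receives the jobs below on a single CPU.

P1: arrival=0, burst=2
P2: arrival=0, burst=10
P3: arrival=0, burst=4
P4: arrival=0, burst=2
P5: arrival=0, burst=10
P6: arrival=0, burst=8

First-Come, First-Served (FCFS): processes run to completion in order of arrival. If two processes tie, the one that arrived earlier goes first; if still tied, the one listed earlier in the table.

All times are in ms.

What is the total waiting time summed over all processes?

76

Schedule: | P1 0-2 | P2 2-12 | P3 12-16 | P4 16-18 | P5 18-28 | P6 28-36 |
Completion: P1=2  P2=12  P3=16  P4=18  P5=28  P6=36
Waiting = turnaround − burst: P1=0, P2=2, P3=12, P4=16, P5=18, P6=28
Total waiting = 0 + 2 + 12 + 16 + 18 + 28 = 76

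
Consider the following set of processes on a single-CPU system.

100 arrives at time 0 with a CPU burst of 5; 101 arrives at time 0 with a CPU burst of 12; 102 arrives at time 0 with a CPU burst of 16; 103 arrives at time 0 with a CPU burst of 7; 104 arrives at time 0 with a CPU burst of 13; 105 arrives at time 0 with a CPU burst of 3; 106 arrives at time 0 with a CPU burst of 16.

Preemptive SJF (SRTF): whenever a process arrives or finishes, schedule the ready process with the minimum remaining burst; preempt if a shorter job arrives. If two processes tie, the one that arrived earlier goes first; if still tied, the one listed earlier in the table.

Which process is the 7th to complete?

106

Schedule: | 105 0-3 | 100 3-8 | 103 8-15 | 101 15-27 | 104 27-40 | 102 40-56 | 106 56-72 |
Completion: 100=8  101=27  102=56  103=15  104=40  105=3  106=72
Turnaround (C−A): 100=8  101=27  102=56  103=15  104=40  105=3  106=72
Finish order: 105 → 100 → 103 → 101 → 104 → 102 → 106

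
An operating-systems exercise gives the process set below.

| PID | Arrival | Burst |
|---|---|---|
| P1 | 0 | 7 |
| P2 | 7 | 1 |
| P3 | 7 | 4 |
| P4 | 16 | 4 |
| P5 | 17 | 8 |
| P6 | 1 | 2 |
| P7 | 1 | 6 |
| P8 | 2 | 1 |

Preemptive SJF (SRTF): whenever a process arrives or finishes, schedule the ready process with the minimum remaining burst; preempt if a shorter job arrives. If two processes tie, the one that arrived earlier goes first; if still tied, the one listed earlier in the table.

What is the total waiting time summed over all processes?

Timeline: | P1 0-1 | P6 1-3 | P8 3-4 | P1 4-7 | P2 7-8 | P1 8-11 | P3 11-15 | P7 15-16 | P4 16-20 | P7 20-25 | P5 25-33 |
Completion: P1=11  P2=8  P3=15  P4=20  P5=33  P6=3  P7=25  P8=4
Turnaround (C−A): P1=11  P2=1  P3=8  P4=4  P5=16  P6=2  P7=24  P8=2
Waiting = turnaround − burst: P1=4, P2=0, P3=4, P4=0, P5=8, P6=0, P7=18, P8=1
Total waiting = 4 + 0 + 4 + 0 + 8 + 0 + 18 + 1 = 35

35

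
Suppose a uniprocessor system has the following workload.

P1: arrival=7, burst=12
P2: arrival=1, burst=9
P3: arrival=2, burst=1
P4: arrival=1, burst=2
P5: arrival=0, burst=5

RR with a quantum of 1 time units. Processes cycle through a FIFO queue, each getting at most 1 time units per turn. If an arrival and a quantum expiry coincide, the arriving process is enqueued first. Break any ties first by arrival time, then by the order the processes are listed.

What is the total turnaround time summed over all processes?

Timeline: | P5 0-1 | P2 1-2 | P4 2-3 | P5 3-4 | P3 4-5 | P2 5-6 | P4 6-7 | P5 7-8 | P2 8-9 | P1 9-10 | P5 10-11 | P2 11-12 | P1 12-13 | P5 13-14 | P2 14-15 | P1 15-16 | P2 16-17 | P1 17-18 | P2 18-19 | P1 19-20 | P2 20-21 | P1 21-22 | P2 22-23 | P1 23-29 |
Completion: P1=29  P2=23  P3=5  P4=7  P5=14
Turnaround = completion − arrival: P1=22, P2=22, P3=3, P4=6, P5=14
Total turnaround = 22 + 22 + 3 + 6 + 14 = 67

67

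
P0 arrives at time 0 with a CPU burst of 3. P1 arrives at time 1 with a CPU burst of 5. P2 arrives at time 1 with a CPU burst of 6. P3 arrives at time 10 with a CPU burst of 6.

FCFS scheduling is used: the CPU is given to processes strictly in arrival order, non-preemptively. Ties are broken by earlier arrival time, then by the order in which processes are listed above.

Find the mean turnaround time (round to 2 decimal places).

Gantt: | P0 0-3 | P1 3-8 | P2 8-14 | P3 14-20 |
Completion: P0=3  P1=8  P2=14  P3=20
Turnaround (C−A): P0=3  P1=7  P2=13  P3=10
Turnaround times: P0=3, P1=7, P2=13, P3=10
Average turnaround = (3+7+13+10) / 4 = 33/4 = 8.25

8.25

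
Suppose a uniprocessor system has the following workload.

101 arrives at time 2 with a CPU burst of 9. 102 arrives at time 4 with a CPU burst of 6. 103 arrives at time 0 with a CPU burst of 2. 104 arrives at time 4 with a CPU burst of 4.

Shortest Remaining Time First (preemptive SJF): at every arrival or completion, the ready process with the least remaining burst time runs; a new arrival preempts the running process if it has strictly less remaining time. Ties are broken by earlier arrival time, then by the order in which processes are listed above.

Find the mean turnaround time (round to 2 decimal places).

Gantt: | 103 0-2 | 101 2-4 | 104 4-8 | 102 8-14 | 101 14-21 |
Completion: 101=21  102=14  103=2  104=8
Turnaround (C−A): 101=19  102=10  103=2  104=4
Turnaround times: 101=19, 102=10, 103=2, 104=4
Average turnaround = (19+10+2+4) / 4 = 35/4 = 8.75

8.75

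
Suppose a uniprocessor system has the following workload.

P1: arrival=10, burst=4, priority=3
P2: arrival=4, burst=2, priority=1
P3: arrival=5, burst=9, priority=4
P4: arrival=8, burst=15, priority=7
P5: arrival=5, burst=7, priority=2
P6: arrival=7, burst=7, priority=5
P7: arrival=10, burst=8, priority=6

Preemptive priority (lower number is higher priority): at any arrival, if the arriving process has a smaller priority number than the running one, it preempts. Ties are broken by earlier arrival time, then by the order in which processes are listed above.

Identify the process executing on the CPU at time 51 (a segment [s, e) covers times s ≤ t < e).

P4

Gantt: | idle 0-4 | P2 4-6 | P5 6-13 | P1 13-17 | P3 17-26 | P6 26-33 | P7 33-41 | P4 41-56 |
Completion: P1=17  P2=6  P3=26  P4=56  P5=13  P6=33  P7=41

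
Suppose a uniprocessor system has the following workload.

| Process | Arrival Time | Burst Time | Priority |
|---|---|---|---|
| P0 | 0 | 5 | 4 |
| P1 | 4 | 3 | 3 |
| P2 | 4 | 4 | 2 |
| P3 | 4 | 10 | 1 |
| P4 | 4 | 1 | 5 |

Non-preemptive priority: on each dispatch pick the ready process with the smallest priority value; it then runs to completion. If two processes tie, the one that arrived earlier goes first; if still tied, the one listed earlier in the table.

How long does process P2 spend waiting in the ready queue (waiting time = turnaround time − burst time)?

11

Schedule: | P0 0-5 | P3 5-15 | P2 15-19 | P1 19-22 | P4 22-23 |
Completion: P0=5  P1=22  P2=19  P3=15  P4=23
Waiting(P2) = turnaround − burst = 15 − 4 = 11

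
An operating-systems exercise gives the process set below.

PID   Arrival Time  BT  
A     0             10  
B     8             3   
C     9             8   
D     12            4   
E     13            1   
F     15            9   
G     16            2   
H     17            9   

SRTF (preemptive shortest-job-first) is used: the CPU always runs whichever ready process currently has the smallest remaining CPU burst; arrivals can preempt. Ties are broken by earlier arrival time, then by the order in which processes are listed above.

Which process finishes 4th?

D

Timeline: | A 0-10 | B 10-13 | E 13-14 | D 14-18 | G 18-20 | C 20-28 | F 28-37 | H 37-46 |
Completion: A=10  B=13  C=28  D=18  E=14  F=37  G=20  H=46
Finish order: A → B → E → D → G → C → F → H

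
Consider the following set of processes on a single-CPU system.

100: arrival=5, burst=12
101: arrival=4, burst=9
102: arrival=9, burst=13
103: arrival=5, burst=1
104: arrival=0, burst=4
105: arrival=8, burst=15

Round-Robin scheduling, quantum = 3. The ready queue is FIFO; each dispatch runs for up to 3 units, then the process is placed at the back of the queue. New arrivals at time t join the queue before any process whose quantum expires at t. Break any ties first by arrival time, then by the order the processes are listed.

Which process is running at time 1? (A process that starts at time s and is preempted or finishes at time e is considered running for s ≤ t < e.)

104

Schedule: | 104 0-4 | 101 4-7 | 100 7-10 | 103 10-11 | 101 11-14 | 105 14-17 | 102 17-20 | 100 20-23 | 101 23-26 | 105 26-29 | 102 29-32 | 100 32-35 | 105 35-38 | 102 38-41 | 100 41-44 | 105 44-47 | 102 47-50 | 105 50-53 | 102 53-54 |
Completion: 100=44  101=26  102=54  103=11  104=4  105=53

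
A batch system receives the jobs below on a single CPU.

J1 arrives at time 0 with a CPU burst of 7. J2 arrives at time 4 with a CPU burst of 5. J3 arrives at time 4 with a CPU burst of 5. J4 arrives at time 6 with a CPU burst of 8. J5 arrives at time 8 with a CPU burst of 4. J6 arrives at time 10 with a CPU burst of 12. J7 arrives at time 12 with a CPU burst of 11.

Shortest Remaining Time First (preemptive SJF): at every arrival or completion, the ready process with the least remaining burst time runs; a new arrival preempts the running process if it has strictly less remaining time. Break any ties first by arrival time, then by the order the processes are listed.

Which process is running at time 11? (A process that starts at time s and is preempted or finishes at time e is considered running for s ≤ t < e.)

Schedule: | J1 0-7 | J2 7-12 | J5 12-16 | J3 16-21 | J4 21-29 | J7 29-40 | J6 40-52 |
Completion: J1=7  J2=12  J3=21  J4=29  J5=16  J6=52  J7=40
Turnaround (C−A): J1=7  J2=8  J3=17  J4=23  J5=8  J6=42  J7=28

J2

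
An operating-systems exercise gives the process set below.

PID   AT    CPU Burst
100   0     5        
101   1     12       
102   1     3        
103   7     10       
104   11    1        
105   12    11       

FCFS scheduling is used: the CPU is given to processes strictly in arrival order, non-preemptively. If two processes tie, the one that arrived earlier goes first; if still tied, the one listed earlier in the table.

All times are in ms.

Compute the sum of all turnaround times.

Gantt: | 100 0-5 | 101 5-17 | 102 17-20 | 103 20-30 | 104 30-31 | 105 31-42 |
Completion: 100=5  101=17  102=20  103=30  104=31  105=42
Turnaround = completion − arrival: 100=5, 101=16, 102=19, 103=23, 104=20, 105=30
Total turnaround = 5 + 16 + 19 + 23 + 20 + 30 = 113

113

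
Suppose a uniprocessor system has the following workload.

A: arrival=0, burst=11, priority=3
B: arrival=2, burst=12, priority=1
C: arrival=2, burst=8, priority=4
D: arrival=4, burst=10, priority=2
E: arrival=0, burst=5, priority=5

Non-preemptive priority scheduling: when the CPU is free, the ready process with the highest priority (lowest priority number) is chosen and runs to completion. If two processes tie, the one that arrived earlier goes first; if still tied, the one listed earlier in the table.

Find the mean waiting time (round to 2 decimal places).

20.00

Schedule: | A 0-11 | B 11-23 | D 23-33 | C 33-41 | E 41-46 |
Completion: A=11  B=23  C=41  D=33  E=46
Waiting times: A=0, B=9, C=31, D=19, E=41
Average waiting = (0+9+31+19+41) / 5 = 100/5 = 20.00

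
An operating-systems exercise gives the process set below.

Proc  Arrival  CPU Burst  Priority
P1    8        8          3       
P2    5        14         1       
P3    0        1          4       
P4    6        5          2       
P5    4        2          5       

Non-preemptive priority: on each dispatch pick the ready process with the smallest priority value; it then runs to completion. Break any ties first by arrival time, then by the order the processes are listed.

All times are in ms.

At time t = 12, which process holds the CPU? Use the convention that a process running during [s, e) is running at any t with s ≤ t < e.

Schedule: | P3 0-1 | idle 1-4 | P5 4-6 | P2 6-20 | P4 20-25 | P1 25-33 |
Completion: P1=33  P2=20  P3=1  P4=25  P5=6
Turnaround (C−A): P1=25  P2=15  P3=1  P4=19  P5=2

P2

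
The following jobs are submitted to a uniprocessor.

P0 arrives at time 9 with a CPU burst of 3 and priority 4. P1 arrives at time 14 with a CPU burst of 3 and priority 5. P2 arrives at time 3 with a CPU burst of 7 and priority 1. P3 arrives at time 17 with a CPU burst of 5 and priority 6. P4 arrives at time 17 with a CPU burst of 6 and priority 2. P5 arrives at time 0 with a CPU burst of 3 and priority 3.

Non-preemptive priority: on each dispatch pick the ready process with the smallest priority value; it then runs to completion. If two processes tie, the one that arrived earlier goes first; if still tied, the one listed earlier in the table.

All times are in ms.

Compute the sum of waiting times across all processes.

Timeline: | P5 0-3 | P2 3-10 | P0 10-13 | idle 13-14 | P1 14-17 | P4 17-23 | P3 23-28 |
Completion: P0=13  P1=17  P2=10  P3=28  P4=23  P5=3
Turnaround (C−A): P0=4  P1=3  P2=7  P3=11  P4=6  P5=3
Waiting = turnaround − burst: P0=1, P1=0, P2=0, P3=6, P4=0, P5=0
Total waiting = 1 + 0 + 0 + 6 + 0 + 0 = 7

7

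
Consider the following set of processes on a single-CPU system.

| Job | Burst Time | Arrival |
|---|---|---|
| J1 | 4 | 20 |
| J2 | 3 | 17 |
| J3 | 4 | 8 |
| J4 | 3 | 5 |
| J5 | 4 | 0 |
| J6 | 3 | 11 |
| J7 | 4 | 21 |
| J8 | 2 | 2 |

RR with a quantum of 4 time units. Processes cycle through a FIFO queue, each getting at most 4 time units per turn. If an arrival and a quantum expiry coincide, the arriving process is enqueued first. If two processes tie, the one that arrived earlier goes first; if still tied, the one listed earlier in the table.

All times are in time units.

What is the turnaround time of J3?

5

Gantt: | J5 0-4 | J8 4-6 | J4 6-9 | J3 9-13 | J6 13-16 | idle 16-17 | J2 17-20 | J1 20-24 | J7 24-28 |
Completion: J1=24  J2=20  J3=13  J4=9  J5=4  J6=16  J7=28  J8=6
Turnaround(J3) = completion − arrival = 13 − 8 = 5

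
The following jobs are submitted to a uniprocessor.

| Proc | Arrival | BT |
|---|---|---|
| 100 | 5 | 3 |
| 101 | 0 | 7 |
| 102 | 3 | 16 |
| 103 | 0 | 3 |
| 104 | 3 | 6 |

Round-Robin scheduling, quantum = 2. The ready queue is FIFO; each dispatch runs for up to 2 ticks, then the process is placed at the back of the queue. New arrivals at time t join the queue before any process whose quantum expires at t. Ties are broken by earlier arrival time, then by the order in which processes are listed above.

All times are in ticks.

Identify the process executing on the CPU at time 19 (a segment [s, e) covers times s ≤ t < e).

Timeline: | 101 0-2 | 103 2-4 | 101 4-6 | 102 6-8 | 104 8-10 | 103 10-11 | 100 11-13 | 101 13-15 | 102 15-17 | 104 17-19 | 100 19-20 | 101 20-21 | 102 21-23 | 104 23-25 | 102 25-35 |
Completion: 100=20  101=21  102=35  103=11  104=25

100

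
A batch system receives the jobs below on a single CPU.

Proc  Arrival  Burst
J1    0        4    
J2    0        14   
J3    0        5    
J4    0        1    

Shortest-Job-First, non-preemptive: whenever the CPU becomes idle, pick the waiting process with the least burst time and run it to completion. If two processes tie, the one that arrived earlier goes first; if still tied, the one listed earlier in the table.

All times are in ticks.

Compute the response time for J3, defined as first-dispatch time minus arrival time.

5

Timeline: | J4 0-1 | J1 1-5 | J3 5-10 | J2 10-24 |
Completion: J1=5  J2=24  J3=10  J4=1
Response(J3) = first start − arrival = 5 − 0 = 5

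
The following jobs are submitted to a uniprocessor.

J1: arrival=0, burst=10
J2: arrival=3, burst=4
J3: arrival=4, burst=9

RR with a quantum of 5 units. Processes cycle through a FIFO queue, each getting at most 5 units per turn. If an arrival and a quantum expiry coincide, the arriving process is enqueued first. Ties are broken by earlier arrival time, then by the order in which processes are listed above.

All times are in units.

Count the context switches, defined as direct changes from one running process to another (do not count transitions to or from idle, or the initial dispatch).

4

Gantt: | J1 0-5 | J2 5-9 | J3 9-14 | J1 14-19 | J3 19-23 |
Completion: J1=19  J2=9  J3=23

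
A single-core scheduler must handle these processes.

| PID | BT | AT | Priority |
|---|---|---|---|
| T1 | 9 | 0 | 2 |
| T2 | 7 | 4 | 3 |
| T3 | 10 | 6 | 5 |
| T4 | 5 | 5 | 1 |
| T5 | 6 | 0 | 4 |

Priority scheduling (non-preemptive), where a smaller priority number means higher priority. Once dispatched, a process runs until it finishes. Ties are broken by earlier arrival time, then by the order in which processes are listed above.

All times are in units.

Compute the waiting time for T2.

Gantt: | T1 0-9 | T4 9-14 | T2 14-21 | T5 21-27 | T3 27-37 |
Completion: T1=9  T2=21  T3=37  T4=14  T5=27
Waiting(T2) = turnaround − burst = 17 − 7 = 10

10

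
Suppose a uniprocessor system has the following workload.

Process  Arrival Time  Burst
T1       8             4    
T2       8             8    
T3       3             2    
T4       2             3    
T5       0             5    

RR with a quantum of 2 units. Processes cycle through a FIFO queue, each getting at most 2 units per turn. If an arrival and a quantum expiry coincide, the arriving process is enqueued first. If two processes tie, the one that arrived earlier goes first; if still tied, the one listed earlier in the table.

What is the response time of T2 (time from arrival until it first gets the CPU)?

4

Schedule: | T5 0-2 | T4 2-4 | T5 4-6 | T3 6-8 | T4 8-9 | T5 9-10 | T1 10-12 | T2 12-14 | T1 14-16 | T2 16-22 |
Completion: T1=16  T2=22  T3=8  T4=9  T5=10
Response(T2) = first start − arrival = 12 − 8 = 4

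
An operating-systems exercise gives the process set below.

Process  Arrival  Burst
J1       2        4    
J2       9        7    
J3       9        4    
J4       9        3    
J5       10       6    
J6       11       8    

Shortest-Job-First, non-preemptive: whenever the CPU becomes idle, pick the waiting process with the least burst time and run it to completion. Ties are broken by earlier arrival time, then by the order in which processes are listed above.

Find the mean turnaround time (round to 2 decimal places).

Timeline: | idle 0-2 | J1 2-6 | idle 6-9 | J4 9-12 | J3 12-16 | J5 16-22 | J2 22-29 | J6 29-37 |
Completion: J1=6  J2=29  J3=16  J4=12  J5=22  J6=37
Turnaround (C−A): J1=4  J2=20  J3=7  J4=3  J5=12  J6=26
Turnaround times: J1=4, J2=20, J3=7, J4=3, J5=12, J6=26
Average turnaround = (4+20+7+3+12+26) / 6 = 72/6 = 12.00

12.00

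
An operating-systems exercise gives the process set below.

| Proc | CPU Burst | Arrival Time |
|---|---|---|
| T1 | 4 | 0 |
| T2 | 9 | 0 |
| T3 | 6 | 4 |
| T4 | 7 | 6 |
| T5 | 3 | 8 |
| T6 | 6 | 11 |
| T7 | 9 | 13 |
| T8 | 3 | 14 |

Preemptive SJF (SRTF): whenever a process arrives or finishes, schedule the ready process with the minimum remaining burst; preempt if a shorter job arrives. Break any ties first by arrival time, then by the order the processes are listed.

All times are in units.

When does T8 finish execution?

Gantt: | T1 0-4 | T3 4-10 | T5 10-13 | T6 13-14 | T8 14-17 | T6 17-22 | T4 22-29 | T2 29-38 | T7 38-47 |
Completion: T1=4  T2=38  T3=10  T4=29  T5=13  T6=22  T7=47  T8=17

17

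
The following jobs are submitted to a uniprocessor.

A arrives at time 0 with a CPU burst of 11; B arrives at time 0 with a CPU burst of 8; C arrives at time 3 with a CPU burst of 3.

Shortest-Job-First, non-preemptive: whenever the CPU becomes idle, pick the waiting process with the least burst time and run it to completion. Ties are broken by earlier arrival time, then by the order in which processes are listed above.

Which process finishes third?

Timeline: | B 0-8 | C 8-11 | A 11-22 |
Completion: A=22  B=8  C=11
Finish order: B → C → A

A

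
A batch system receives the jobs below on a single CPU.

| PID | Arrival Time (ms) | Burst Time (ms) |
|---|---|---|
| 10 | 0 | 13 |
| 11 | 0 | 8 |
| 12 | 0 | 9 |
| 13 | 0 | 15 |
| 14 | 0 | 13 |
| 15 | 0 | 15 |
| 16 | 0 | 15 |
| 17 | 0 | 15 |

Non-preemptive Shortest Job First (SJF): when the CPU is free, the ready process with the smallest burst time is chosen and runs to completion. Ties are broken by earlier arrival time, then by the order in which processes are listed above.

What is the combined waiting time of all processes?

317

Timeline: | 11 0-8 | 12 8-17 | 10 17-30 | 14 30-43 | 13 43-58 | 15 58-73 | 16 73-88 | 17 88-103 |
Completion: 10=30  11=8  12=17  13=58  14=43  15=73  16=88  17=103
Waiting = turnaround − burst: 10=17, 11=0, 12=8, 13=43, 14=30, 15=58, 16=73, 17=88
Total waiting = 17 + 0 + 8 + 43 + 30 + 58 + 73 + 88 = 317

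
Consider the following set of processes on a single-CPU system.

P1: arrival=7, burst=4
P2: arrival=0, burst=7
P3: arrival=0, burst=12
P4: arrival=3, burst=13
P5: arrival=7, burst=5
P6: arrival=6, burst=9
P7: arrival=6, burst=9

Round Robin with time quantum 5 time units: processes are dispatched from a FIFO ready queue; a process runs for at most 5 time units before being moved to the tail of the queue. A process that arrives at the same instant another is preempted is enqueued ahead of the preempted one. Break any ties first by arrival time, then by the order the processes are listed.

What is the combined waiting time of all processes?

215

Gantt: | P2 0-5 | P3 5-10 | P4 10-15 | P2 15-17 | P6 17-22 | P7 22-27 | P1 27-31 | P5 31-36 | P3 36-41 | P4 41-46 | P6 46-50 | P7 50-54 | P3 54-56 | P4 56-59 |
Completion: P1=31  P2=17  P3=56  P4=59  P5=36  P6=50  P7=54
Turnaround (C−A): P1=24  P2=17  P3=56  P4=56  P5=29  P6=44  P7=48
Waiting = turnaround − burst: P1=20, P2=10, P3=44, P4=43, P5=24, P6=35, P7=39
Total waiting = 20 + 10 + 44 + 43 + 24 + 35 + 39 = 215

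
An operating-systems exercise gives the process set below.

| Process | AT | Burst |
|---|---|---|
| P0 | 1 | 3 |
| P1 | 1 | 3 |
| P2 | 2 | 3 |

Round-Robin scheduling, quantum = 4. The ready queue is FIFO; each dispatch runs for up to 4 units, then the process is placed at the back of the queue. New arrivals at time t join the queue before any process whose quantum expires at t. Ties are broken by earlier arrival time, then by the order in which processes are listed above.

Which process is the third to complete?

Timeline: | idle 0-1 | P0 1-4 | P1 4-7 | P2 7-10 |
Completion: P0=4  P1=7  P2=10
Turnaround (C−A): P0=3  P1=6  P2=8
Finish order: P0 → P1 → P2

P2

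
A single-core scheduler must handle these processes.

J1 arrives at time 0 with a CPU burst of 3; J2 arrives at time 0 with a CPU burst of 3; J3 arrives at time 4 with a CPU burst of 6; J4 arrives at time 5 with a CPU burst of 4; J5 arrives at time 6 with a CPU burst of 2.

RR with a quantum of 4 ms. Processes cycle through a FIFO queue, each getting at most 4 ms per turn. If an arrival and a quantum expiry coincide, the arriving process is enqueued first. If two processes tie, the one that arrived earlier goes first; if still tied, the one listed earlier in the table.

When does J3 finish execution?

18

Gantt: | J1 0-3 | J2 3-6 | J3 6-10 | J4 10-14 | J5 14-16 | J3 16-18 |
Completion: J1=3  J2=6  J3=18  J4=14  J5=16
Turnaround (C−A): J1=3  J2=6  J3=14  J4=9  J5=10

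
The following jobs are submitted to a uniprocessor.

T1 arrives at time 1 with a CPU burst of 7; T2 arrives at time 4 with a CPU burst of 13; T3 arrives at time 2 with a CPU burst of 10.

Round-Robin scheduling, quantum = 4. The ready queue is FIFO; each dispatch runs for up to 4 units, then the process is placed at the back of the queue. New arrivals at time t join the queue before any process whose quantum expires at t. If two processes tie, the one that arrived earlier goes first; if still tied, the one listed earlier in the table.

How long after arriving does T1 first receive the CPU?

Gantt: | idle 0-1 | T1 1-5 | T3 5-9 | T2 9-13 | T1 13-16 | T3 16-20 | T2 20-24 | T3 24-26 | T2 26-31 |
Completion: T1=16  T2=31  T3=26
Turnaround (C−A): T1=15  T2=27  T3=24
Response(T1) = first start − arrival = 1 − 1 = 0

0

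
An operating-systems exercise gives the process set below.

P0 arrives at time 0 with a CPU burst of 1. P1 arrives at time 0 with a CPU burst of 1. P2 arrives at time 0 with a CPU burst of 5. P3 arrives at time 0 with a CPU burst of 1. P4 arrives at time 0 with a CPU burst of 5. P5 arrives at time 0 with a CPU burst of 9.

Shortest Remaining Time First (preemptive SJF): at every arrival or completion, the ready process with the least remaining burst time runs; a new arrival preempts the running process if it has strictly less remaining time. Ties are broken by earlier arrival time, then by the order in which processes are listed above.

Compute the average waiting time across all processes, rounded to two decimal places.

4.50

Timeline: | P0 0-1 | P1 1-2 | P3 2-3 | P2 3-8 | P4 8-13 | P5 13-22 |
Completion: P0=1  P1=2  P2=8  P3=3  P4=13  P5=22
Waiting times: P0=0, P1=1, P2=3, P3=2, P4=8, P5=13
Average waiting = (0+1+3+2+8+13) / 6 = 27/6 = 4.50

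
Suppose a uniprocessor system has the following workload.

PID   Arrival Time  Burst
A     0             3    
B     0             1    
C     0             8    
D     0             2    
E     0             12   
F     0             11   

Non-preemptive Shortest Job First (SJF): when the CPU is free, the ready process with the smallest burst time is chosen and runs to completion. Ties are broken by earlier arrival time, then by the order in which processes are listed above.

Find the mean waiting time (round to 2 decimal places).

8.17

Timeline: | B 0-1 | D 1-3 | A 3-6 | C 6-14 | F 14-25 | E 25-37 |
Completion: A=6  B=1  C=14  D=3  E=37  F=25
Turnaround (C−A): A=6  B=1  C=14  D=3  E=37  F=25
Waiting times: A=3, B=0, C=6, D=1, E=25, F=14
Average waiting = (3+0+6+1+25+14) / 6 = 49/6 = 8.17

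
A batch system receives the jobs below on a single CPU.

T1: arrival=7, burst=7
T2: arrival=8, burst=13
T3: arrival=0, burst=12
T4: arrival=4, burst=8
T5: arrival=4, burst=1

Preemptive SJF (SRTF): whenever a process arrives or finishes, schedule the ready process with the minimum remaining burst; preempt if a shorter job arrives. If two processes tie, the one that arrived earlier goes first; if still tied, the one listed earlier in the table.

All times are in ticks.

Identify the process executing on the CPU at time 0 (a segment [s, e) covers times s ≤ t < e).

T3

Timeline: | T3 0-4 | T5 4-5 | T3 5-13 | T1 13-20 | T4 20-28 | T2 28-41 |
Completion: T1=20  T2=41  T3=13  T4=28  T5=5
Turnaround (C−A): T1=13  T2=33  T3=13  T4=24  T5=1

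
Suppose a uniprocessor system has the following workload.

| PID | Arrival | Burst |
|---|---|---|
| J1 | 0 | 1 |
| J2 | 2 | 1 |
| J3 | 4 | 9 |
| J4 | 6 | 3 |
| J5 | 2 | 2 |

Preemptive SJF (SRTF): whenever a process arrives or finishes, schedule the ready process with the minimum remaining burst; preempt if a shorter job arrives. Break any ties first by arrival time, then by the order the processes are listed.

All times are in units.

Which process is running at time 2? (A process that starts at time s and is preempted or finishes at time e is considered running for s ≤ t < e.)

Schedule: | J1 0-1 | idle 1-2 | J2 2-3 | J5 3-5 | J3 5-6 | J4 6-9 | J3 9-17 |
Completion: J1=1  J2=3  J3=17  J4=9  J5=5

J2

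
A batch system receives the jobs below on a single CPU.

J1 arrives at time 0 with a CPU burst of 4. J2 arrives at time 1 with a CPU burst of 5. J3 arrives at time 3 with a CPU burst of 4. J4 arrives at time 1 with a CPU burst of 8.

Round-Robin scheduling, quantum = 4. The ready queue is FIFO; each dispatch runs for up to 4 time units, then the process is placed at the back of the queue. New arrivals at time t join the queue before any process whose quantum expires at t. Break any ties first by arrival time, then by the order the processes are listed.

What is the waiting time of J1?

0

Schedule: | J1 0-4 | J2 4-8 | J4 8-12 | J3 12-16 | J2 16-17 | J4 17-21 |
Completion: J1=4  J2=17  J3=16  J4=21
Waiting(J1) = turnaround − burst = 4 − 4 = 0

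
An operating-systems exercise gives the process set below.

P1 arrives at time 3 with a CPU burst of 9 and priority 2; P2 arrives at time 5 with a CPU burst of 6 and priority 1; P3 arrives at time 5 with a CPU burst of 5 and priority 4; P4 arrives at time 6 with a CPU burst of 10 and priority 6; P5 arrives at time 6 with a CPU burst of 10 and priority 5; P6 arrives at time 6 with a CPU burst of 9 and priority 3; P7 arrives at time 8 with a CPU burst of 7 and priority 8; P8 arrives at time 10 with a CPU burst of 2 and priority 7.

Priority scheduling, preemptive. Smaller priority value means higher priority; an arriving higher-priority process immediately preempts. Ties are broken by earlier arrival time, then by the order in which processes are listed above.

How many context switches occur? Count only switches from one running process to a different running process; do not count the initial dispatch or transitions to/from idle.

8

Schedule: | idle 0-3 | P1 3-5 | P2 5-11 | P1 11-18 | P6 18-27 | P3 27-32 | P5 32-42 | P4 42-52 | P8 52-54 | P7 54-61 |
Completion: P1=18  P2=11  P3=32  P4=52  P5=42  P6=27  P7=61  P8=54
Turnaround (C−A): P1=15  P2=6  P3=27  P4=46  P5=36  P6=21  P7=53  P8=44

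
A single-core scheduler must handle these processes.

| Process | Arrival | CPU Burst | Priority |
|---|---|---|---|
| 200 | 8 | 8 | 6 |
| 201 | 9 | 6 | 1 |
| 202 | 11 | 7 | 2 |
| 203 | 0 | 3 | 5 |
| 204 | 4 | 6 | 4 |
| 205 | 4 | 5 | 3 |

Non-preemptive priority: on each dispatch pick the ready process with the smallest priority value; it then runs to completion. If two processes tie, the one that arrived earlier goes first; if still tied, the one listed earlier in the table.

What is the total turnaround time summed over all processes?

Schedule: | 203 0-3 | idle 3-4 | 205 4-9 | 201 9-15 | 202 15-22 | 204 22-28 | 200 28-36 |
Completion: 200=36  201=15  202=22  203=3  204=28  205=9
Turnaround (C−A): 200=28  201=6  202=11  203=3  204=24  205=5
Turnaround = completion − arrival: 200=28, 201=6, 202=11, 203=3, 204=24, 205=5
Total turnaround = 28 + 6 + 11 + 3 + 24 + 5 = 77

77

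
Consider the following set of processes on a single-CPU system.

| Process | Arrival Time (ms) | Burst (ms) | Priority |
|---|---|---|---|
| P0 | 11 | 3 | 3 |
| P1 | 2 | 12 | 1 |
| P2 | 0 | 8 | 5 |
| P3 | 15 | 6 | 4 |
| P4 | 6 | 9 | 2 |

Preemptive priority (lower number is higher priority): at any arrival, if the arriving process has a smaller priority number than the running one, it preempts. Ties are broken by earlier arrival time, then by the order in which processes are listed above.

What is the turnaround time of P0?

15

Gantt: | P2 0-2 | P1 2-14 | P4 14-23 | P0 23-26 | P3 26-32 | P2 32-38 |
Completion: P0=26  P1=14  P2=38  P3=32  P4=23
Turnaround (C−A): P0=15  P1=12  P2=38  P3=17  P4=17
Turnaround(P0) = completion − arrival = 26 − 11 = 15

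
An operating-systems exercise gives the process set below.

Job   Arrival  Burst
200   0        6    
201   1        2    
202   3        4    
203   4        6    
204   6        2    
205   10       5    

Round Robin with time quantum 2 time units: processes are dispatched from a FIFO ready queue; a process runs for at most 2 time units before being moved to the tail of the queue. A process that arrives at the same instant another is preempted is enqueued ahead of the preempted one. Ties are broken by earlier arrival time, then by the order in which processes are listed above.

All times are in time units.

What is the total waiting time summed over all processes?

Gantt: | 200 0-2 | 201 2-4 | 200 4-6 | 202 6-8 | 203 8-10 | 204 10-12 | 200 12-14 | 202 14-16 | 205 16-18 | 203 18-20 | 205 20-22 | 203 22-24 | 205 24-25 |
Completion: 200=14  201=4  202=16  203=24  204=12  205=25
Waiting = turnaround − burst: 200=8, 201=1, 202=9, 203=14, 204=4, 205=10
Total waiting = 8 + 1 + 9 + 14 + 4 + 10 = 46

46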